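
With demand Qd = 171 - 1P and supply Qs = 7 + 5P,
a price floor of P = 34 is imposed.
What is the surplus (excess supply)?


At P = 34:
Qd = 171 - 1*34 = 137
Qs = 7 + 5*34 = 177
Surplus = Qs - Qd = 177 - 137 = 40

40


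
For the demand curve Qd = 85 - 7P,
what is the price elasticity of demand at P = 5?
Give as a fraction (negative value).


dQ/dP = -7
At P = 5: Q = 85 - 7*5 = 50
E = (dQ/dP)(P/Q) = (-7)(5/50) = -7/10

-7/10


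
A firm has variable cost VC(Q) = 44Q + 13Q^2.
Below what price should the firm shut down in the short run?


AVC(Q) = VC(Q)/Q = 44 + 13Q
AVC is increasing in Q, so minimum AVC is at Q -> 0+.
Min AVC = 44
The firm should shut down if P < 44.

44


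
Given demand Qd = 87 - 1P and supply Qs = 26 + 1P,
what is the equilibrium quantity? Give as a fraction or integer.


First find equilibrium price:
87 - 1P = 26 + 1P
P* = 61/2 = 61/2
Then substitute into demand:
Q* = 87 - 1 * 61/2 = 113/2

113/2


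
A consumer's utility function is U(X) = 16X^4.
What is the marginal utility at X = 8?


MU = dU/dX = 16*4*X^(4-1)
MU = 64*X^3
At X = 8:
MU = 64 * 8^3
MU = 64 * 512 = 32768

32768


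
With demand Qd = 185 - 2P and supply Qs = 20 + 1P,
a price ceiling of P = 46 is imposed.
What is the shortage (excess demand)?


At P = 46:
Qd = 185 - 2*46 = 93
Qs = 20 + 1*46 = 66
Shortage = Qd - Qs = 93 - 66 = 27

27


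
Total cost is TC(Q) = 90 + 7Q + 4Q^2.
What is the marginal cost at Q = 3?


MC = dTC/dQ = 7 + 2*4*Q
At Q = 3:
MC = 7 + 8*3
MC = 7 + 24 = 31

31


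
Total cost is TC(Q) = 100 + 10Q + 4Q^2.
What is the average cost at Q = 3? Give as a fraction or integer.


TC(3) = 100 + 10*3 + 4*3^2
TC(3) = 100 + 30 + 36 = 166
AC = TC/Q = 166/3 = 166/3

166/3


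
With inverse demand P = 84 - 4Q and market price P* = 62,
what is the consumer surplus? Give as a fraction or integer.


Maximum willingness to pay (at Q=0): P_max = 84
Quantity demanded at P* = 62:
Q* = (84 - 62)/4 = 11/2
CS = (1/2) * Q* * (P_max - P*)
CS = (1/2) * 11/2 * (84 - 62)
CS = (1/2) * 11/2 * 22 = 121/2

121/2


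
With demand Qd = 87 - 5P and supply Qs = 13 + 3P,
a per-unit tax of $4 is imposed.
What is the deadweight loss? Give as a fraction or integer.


Pre-tax equilibrium quantity: Q* = 163/4
Post-tax equilibrium quantity: Q_tax = 133/4
Reduction in quantity: Q* - Q_tax = 15/2
DWL = (1/2) * tax * (Q* - Q_tax)
DWL = (1/2) * 4 * 15/2 = 15

15


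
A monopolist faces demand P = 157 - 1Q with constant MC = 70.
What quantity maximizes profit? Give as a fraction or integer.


TR = P*Q = (157 - 1Q)Q = 157Q - 1Q^2
MR = dTR/dQ = 157 - 2Q
Set MR = MC:
157 - 2Q = 70
87 = 2Q
Q* = 87/2 = 87/2

87/2


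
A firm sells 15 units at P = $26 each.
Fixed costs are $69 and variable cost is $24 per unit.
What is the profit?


Total Revenue = P * Q = 26 * 15 = $390
Total Cost = FC + VC*Q = 69 + 24*15 = $429
Profit = TR - TC = 390 - 429 = $-39

$-39


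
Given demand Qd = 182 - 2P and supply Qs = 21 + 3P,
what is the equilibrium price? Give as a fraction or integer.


At equilibrium, Qd = Qs.
182 - 2P = 21 + 3P
182 - 21 = 2P + 3P
161 = 5P
P* = 161/5 = 161/5

161/5


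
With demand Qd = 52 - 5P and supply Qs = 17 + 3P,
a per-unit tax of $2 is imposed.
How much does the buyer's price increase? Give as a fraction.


With a per-unit tax, the buyer's price increase depends on relative slopes.
Supply slope: d = 3, Demand slope: b = 5
Buyer's price increase = d * tax / (b + d)
= 3 * 2 / (5 + 3)
= 6 / 8 = 3/4

3/4


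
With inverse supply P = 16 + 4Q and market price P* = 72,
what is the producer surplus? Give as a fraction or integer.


Minimum supply price (at Q=0): P_min = 16
Quantity supplied at P* = 72:
Q* = (72 - 16)/4 = 14
PS = (1/2) * Q* * (P* - P_min)
PS = (1/2) * 14 * (72 - 16)
PS = (1/2) * 14 * 56 = 392

392


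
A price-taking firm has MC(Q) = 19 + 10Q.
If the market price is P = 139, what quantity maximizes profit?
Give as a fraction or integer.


In perfect competition, profit is maximized where P = MC.
139 = 19 + 10Q
120 = 10Q
Q* = 120/10 = 12

12


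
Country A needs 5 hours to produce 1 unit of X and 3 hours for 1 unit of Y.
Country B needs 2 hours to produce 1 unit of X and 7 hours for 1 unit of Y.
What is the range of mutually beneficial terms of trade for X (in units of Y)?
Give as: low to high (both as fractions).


Opportunity cost of X for Country A = hours_X / hours_Y = 5/3 = 5/3 units of Y
Opportunity cost of X for Country B = hours_X / hours_Y = 2/7 = 2/7 units of Y
Terms of trade must be between the two opportunity costs.
Range: 2/7 to 5/3

2/7 to 5/3


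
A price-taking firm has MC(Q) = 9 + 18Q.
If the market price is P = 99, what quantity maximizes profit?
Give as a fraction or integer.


In perfect competition, profit is maximized where P = MC.
99 = 9 + 18Q
90 = 18Q
Q* = 90/18 = 5

5


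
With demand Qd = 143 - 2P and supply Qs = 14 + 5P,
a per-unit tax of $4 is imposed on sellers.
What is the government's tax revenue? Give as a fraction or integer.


With tax on sellers, new supply: Qs' = 14 + 5(P - 4)
= 5P - 6
New equilibrium quantity:
Q_new = 703/7
Tax revenue = tax * Q_new = 4 * 703/7 = 2812/7

2812/7


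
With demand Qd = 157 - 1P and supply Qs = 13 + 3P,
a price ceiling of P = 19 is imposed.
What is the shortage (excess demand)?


At P = 19:
Qd = 157 - 1*19 = 138
Qs = 13 + 3*19 = 70
Shortage = Qd - Qs = 138 - 70 = 68

68


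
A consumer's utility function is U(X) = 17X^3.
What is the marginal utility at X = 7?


MU = dU/dX = 17*3*X^(3-1)
MU = 51*X^2
At X = 7:
MU = 51 * 7^2
MU = 51 * 49 = 2499

2499


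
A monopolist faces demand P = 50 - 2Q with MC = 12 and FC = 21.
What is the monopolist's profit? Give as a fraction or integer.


MR = MC: 50 - 4Q = 12
Q* = 19/2
P* = 50 - 2*19/2 = 31
Profit = (P* - MC)*Q* - FC
= (31 - 12)*19/2 - 21
= 19*19/2 - 21
= 361/2 - 21 = 319/2

319/2


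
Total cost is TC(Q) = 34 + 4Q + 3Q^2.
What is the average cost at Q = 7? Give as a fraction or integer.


TC(7) = 34 + 4*7 + 3*7^2
TC(7) = 34 + 28 + 147 = 209
AC = TC/Q = 209/7 = 209/7

209/7


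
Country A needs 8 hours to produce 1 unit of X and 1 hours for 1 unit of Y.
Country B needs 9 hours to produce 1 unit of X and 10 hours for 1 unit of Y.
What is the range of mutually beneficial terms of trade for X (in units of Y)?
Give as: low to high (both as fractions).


Opportunity cost of X for Country A = hours_X / hours_Y = 8/1 = 8 units of Y
Opportunity cost of X for Country B = hours_X / hours_Y = 9/10 = 9/10 units of Y
Terms of trade must be between the two opportunity costs.
Range: 9/10 to 8

9/10 to 8


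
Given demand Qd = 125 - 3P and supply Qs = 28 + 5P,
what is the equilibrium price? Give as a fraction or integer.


At equilibrium, Qd = Qs.
125 - 3P = 28 + 5P
125 - 28 = 3P + 5P
97 = 8P
P* = 97/8 = 97/8

97/8


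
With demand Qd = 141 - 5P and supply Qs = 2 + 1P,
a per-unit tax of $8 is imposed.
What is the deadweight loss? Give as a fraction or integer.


Pre-tax equilibrium quantity: Q* = 151/6
Post-tax equilibrium quantity: Q_tax = 37/2
Reduction in quantity: Q* - Q_tax = 20/3
DWL = (1/2) * tax * (Q* - Q_tax)
DWL = (1/2) * 8 * 20/3 = 80/3

80/3


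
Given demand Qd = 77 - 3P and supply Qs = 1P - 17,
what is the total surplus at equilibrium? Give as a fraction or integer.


Find equilibrium: 77 - 3P = 1P - 17
77 + 17 = 4P
P* = 94/4 = 47/2
Q* = 1*47/2 - 17 = 13/2
Inverse demand: P = 77/3 - Q/3, so P_max = 77/3
Inverse supply: P = 17 + Q/1, so P_min = 17
CS = (1/2) * 13/2 * (77/3 - 47/2) = 169/24
PS = (1/2) * 13/2 * (47/2 - 17) = 169/8
TS = CS + PS = 169/24 + 169/8 = 169/6

169/6


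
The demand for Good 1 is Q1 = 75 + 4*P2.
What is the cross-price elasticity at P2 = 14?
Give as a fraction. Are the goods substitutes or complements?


dQ1/dP2 = 4
At P2 = 14: Q1 = 75 + 4*14 = 131
Exy = (dQ1/dP2)(P2/Q1) = 4 * 14 / 131 = 56/131
Since Exy > 0, the goods are substitutes.

56/131 (substitutes)


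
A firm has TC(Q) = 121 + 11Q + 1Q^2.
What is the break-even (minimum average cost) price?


AC(Q) = 121/Q + 11 + 1Q
To minimize: dAC/dQ = -121/Q^2 + 1 = 0
Q^2 = 121/1 = 121
Q* = 11
Min AC = 121/11 + 11 + 1*11
Min AC = 11 + 11 + 11 = 33

33


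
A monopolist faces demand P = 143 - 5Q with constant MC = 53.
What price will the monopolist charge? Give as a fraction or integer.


MR = 143 - 10Q
Set MR = MC: 143 - 10Q = 53
Q* = 9
Substitute into demand:
P* = 143 - 5*9 = 98

98


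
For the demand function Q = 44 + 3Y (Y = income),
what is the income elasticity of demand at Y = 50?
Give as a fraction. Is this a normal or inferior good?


dQ/dY = 3
At Y = 50: Q = 44 + 3*50 = 194
Ey = (dQ/dY)(Y/Q) = 3 * 50 / 194 = 75/97
Since Ey > 0, this is a normal good.

75/97 (normal good)


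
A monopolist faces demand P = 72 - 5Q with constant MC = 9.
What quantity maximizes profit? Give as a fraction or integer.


TR = P*Q = (72 - 5Q)Q = 72Q - 5Q^2
MR = dTR/dQ = 72 - 10Q
Set MR = MC:
72 - 10Q = 9
63 = 10Q
Q* = 63/10 = 63/10

63/10


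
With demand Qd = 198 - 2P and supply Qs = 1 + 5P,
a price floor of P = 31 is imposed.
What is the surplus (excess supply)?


At P = 31:
Qd = 198 - 2*31 = 136
Qs = 1 + 5*31 = 156
Surplus = Qs - Qd = 156 - 136 = 20

20


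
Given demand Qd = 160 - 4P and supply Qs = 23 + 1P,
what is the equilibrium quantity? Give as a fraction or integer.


First find equilibrium price:
160 - 4P = 23 + 1P
P* = 137/5 = 137/5
Then substitute into demand:
Q* = 160 - 4 * 137/5 = 252/5

252/5


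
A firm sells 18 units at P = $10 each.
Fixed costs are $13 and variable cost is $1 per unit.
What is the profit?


Total Revenue = P * Q = 10 * 18 = $180
Total Cost = FC + VC*Q = 13 + 1*18 = $31
Profit = TR - TC = 180 - 31 = $149

$149


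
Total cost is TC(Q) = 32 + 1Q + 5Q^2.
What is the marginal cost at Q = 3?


MC = dTC/dQ = 1 + 2*5*Q
At Q = 3:
MC = 1 + 10*3
MC = 1 + 30 = 31

31


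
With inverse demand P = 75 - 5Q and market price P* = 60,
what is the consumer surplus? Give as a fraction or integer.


Maximum willingness to pay (at Q=0): P_max = 75
Quantity demanded at P* = 60:
Q* = (75 - 60)/5 = 3
CS = (1/2) * Q* * (P_max - P*)
CS = (1/2) * 3 * (75 - 60)
CS = (1/2) * 3 * 15 = 45/2

45/2


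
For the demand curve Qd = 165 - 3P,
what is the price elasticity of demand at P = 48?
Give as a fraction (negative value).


dQ/dP = -3
At P = 48: Q = 165 - 3*48 = 21
E = (dQ/dP)(P/Q) = (-3)(48/21) = -48/7

-48/7


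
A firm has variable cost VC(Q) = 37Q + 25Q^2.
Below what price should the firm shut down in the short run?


AVC(Q) = VC(Q)/Q = 37 + 25Q
AVC is increasing in Q, so minimum AVC is at Q -> 0+.
Min AVC = 37
The firm should shut down if P < 37.

37


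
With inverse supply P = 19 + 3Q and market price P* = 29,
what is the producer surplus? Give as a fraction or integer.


Minimum supply price (at Q=0): P_min = 19
Quantity supplied at P* = 29:
Q* = (29 - 19)/3 = 10/3
PS = (1/2) * Q* * (P* - P_min)
PS = (1/2) * 10/3 * (29 - 19)
PS = (1/2) * 10/3 * 10 = 50/3

50/3


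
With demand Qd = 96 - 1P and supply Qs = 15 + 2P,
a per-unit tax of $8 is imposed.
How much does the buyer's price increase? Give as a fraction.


With a per-unit tax, the buyer's price increase depends on relative slopes.
Supply slope: d = 2, Demand slope: b = 1
Buyer's price increase = d * tax / (b + d)
= 2 * 8 / (1 + 2)
= 16 / 3 = 16/3

16/3


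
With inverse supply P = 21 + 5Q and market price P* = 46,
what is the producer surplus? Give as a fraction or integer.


Minimum supply price (at Q=0): P_min = 21
Quantity supplied at P* = 46:
Q* = (46 - 21)/5 = 5
PS = (1/2) * Q* * (P* - P_min)
PS = (1/2) * 5 * (46 - 21)
PS = (1/2) * 5 * 25 = 125/2

125/2


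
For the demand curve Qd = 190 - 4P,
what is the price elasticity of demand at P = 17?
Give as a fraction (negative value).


dQ/dP = -4
At P = 17: Q = 190 - 4*17 = 122
E = (dQ/dP)(P/Q) = (-4)(17/122) = -34/61

-34/61


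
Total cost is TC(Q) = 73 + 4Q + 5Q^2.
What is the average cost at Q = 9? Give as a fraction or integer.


TC(9) = 73 + 4*9 + 5*9^2
TC(9) = 73 + 36 + 405 = 514
AC = TC/Q = 514/9 = 514/9

514/9


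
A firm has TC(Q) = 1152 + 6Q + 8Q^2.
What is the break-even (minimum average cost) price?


AC(Q) = 1152/Q + 6 + 8Q
To minimize: dAC/dQ = -1152/Q^2 + 8 = 0
Q^2 = 1152/8 = 144
Q* = 12
Min AC = 1152/12 + 6 + 8*12
Min AC = 96 + 6 + 96 = 198

198


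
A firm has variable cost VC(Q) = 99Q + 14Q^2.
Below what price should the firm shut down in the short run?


AVC(Q) = VC(Q)/Q = 99 + 14Q
AVC is increasing in Q, so minimum AVC is at Q -> 0+.
Min AVC = 99
The firm should shut down if P < 99.

99


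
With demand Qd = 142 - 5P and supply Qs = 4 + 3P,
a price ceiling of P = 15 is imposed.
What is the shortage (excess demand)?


At P = 15:
Qd = 142 - 5*15 = 67
Qs = 4 + 3*15 = 49
Shortage = Qd - Qs = 67 - 49 = 18

18


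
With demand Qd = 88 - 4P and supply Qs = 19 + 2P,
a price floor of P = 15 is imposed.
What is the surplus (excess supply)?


At P = 15:
Qd = 88 - 4*15 = 28
Qs = 19 + 2*15 = 49
Surplus = Qs - Qd = 49 - 28 = 21

21


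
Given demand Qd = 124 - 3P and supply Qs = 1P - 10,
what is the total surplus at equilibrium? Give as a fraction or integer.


Find equilibrium: 124 - 3P = 1P - 10
124 + 10 = 4P
P* = 134/4 = 67/2
Q* = 1*67/2 - 10 = 47/2
Inverse demand: P = 124/3 - Q/3, so P_max = 124/3
Inverse supply: P = 10 + Q/1, so P_min = 10
CS = (1/2) * 47/2 * (124/3 - 67/2) = 2209/24
PS = (1/2) * 47/2 * (67/2 - 10) = 2209/8
TS = CS + PS = 2209/24 + 2209/8 = 2209/6

2209/6


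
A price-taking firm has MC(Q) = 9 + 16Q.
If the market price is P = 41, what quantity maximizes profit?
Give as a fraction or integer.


In perfect competition, profit is maximized where P = MC.
41 = 9 + 16Q
32 = 16Q
Q* = 32/16 = 2

2


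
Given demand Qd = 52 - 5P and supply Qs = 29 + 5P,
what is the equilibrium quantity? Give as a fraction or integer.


First find equilibrium price:
52 - 5P = 29 + 5P
P* = 23/10 = 23/10
Then substitute into demand:
Q* = 52 - 5 * 23/10 = 81/2

81/2


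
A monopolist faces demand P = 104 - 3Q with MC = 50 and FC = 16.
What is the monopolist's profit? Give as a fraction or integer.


MR = MC: 104 - 6Q = 50
Q* = 9
P* = 104 - 3*9 = 77
Profit = (P* - MC)*Q* - FC
= (77 - 50)*9 - 16
= 27*9 - 16
= 243 - 16 = 227

227


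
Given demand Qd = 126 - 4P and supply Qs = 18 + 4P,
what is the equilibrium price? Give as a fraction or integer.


At equilibrium, Qd = Qs.
126 - 4P = 18 + 4P
126 - 18 = 4P + 4P
108 = 8P
P* = 108/8 = 27/2

27/2


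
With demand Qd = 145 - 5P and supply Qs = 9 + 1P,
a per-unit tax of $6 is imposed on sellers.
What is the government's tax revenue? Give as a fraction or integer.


With tax on sellers, new supply: Qs' = 9 + 1(P - 6)
= 3 + 1P
New equilibrium quantity:
Q_new = 80/3
Tax revenue = tax * Q_new = 6 * 80/3 = 160

160


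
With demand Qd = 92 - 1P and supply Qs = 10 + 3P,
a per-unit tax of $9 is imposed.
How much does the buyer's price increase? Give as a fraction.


With a per-unit tax, the buyer's price increase depends on relative slopes.
Supply slope: d = 3, Demand slope: b = 1
Buyer's price increase = d * tax / (b + d)
= 3 * 9 / (1 + 3)
= 27 / 4 = 27/4

27/4


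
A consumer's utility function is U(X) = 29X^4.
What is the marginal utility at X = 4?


MU = dU/dX = 29*4*X^(4-1)
MU = 116*X^3
At X = 4:
MU = 116 * 4^3
MU = 116 * 64 = 7424

7424


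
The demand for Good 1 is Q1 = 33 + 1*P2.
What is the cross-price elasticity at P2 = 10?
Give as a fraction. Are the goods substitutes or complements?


dQ1/dP2 = 1
At P2 = 10: Q1 = 33 + 1*10 = 43
Exy = (dQ1/dP2)(P2/Q1) = 1 * 10 / 43 = 10/43
Since Exy > 0, the goods are substitutes.

10/43 (substitutes)


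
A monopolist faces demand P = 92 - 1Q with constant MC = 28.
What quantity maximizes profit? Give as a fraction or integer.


TR = P*Q = (92 - 1Q)Q = 92Q - 1Q^2
MR = dTR/dQ = 92 - 2Q
Set MR = MC:
92 - 2Q = 28
64 = 2Q
Q* = 64/2 = 32

32


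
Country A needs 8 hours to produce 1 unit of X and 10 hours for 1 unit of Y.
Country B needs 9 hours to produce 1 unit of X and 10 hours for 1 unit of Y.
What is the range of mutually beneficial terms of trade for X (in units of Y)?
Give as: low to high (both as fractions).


Opportunity cost of X for Country A = hours_X / hours_Y = 8/10 = 4/5 units of Y
Opportunity cost of X for Country B = hours_X / hours_Y = 9/10 = 9/10 units of Y
Terms of trade must be between the two opportunity costs.
Range: 4/5 to 9/10

4/5 to 9/10


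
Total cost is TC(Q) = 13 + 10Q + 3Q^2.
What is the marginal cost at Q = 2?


MC = dTC/dQ = 10 + 2*3*Q
At Q = 2:
MC = 10 + 6*2
MC = 10 + 12 = 22

22


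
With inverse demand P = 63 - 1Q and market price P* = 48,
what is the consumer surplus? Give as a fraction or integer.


Maximum willingness to pay (at Q=0): P_max = 63
Quantity demanded at P* = 48:
Q* = (63 - 48)/1 = 15
CS = (1/2) * Q* * (P_max - P*)
CS = (1/2) * 15 * (63 - 48)
CS = (1/2) * 15 * 15 = 225/2

225/2


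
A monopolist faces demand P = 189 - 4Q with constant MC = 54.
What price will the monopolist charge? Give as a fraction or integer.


MR = 189 - 8Q
Set MR = MC: 189 - 8Q = 54
Q* = 135/8
Substitute into demand:
P* = 189 - 4*135/8 = 243/2

243/2


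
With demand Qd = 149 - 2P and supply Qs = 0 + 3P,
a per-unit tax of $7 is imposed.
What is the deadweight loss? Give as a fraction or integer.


Pre-tax equilibrium quantity: Q* = 447/5
Post-tax equilibrium quantity: Q_tax = 81
Reduction in quantity: Q* - Q_tax = 42/5
DWL = (1/2) * tax * (Q* - Q_tax)
DWL = (1/2) * 7 * 42/5 = 147/5

147/5


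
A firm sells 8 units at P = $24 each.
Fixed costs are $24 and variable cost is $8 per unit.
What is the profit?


Total Revenue = P * Q = 24 * 8 = $192
Total Cost = FC + VC*Q = 24 + 8*8 = $88
Profit = TR - TC = 192 - 88 = $104

$104


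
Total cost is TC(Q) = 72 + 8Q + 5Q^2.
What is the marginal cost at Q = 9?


MC = dTC/dQ = 8 + 2*5*Q
At Q = 9:
MC = 8 + 10*9
MC = 8 + 90 = 98

98


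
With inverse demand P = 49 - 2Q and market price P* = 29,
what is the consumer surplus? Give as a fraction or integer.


Maximum willingness to pay (at Q=0): P_max = 49
Quantity demanded at P* = 29:
Q* = (49 - 29)/2 = 10
CS = (1/2) * Q* * (P_max - P*)
CS = (1/2) * 10 * (49 - 29)
CS = (1/2) * 10 * 20 = 100

100


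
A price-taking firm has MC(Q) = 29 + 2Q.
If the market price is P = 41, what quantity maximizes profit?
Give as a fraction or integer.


In perfect competition, profit is maximized where P = MC.
41 = 29 + 2Q
12 = 2Q
Q* = 12/2 = 6

6


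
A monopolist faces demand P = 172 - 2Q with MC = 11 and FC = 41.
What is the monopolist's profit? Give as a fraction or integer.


MR = MC: 172 - 4Q = 11
Q* = 161/4
P* = 172 - 2*161/4 = 183/2
Profit = (P* - MC)*Q* - FC
= (183/2 - 11)*161/4 - 41
= 161/2*161/4 - 41
= 25921/8 - 41 = 25593/8

25593/8


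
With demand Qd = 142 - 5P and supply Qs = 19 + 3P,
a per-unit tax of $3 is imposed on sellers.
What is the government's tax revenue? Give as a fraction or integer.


With tax on sellers, new supply: Qs' = 19 + 3(P - 3)
= 10 + 3P
New equilibrium quantity:
Q_new = 119/2
Tax revenue = tax * Q_new = 3 * 119/2 = 357/2

357/2


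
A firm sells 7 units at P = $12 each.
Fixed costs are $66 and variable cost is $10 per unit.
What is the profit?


Total Revenue = P * Q = 12 * 7 = $84
Total Cost = FC + VC*Q = 66 + 10*7 = $136
Profit = TR - TC = 84 - 136 = $-52

$-52


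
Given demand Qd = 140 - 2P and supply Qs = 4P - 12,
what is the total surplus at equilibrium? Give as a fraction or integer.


Find equilibrium: 140 - 2P = 4P - 12
140 + 12 = 6P
P* = 152/6 = 76/3
Q* = 4*76/3 - 12 = 268/3
Inverse demand: P = 70 - Q/2, so P_max = 70
Inverse supply: P = 3 + Q/4, so P_min = 3
CS = (1/2) * 268/3 * (70 - 76/3) = 17956/9
PS = (1/2) * 268/3 * (76/3 - 3) = 8978/9
TS = CS + PS = 17956/9 + 8978/9 = 8978/3

8978/3


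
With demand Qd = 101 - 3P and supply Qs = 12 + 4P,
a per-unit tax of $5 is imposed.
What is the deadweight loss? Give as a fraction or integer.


Pre-tax equilibrium quantity: Q* = 440/7
Post-tax equilibrium quantity: Q_tax = 380/7
Reduction in quantity: Q* - Q_tax = 60/7
DWL = (1/2) * tax * (Q* - Q_tax)
DWL = (1/2) * 5 * 60/7 = 150/7

150/7


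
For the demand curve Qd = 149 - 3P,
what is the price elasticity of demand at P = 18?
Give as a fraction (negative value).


dQ/dP = -3
At P = 18: Q = 149 - 3*18 = 95
E = (dQ/dP)(P/Q) = (-3)(18/95) = -54/95

-54/95


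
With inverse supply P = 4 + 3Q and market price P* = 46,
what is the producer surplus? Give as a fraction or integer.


Minimum supply price (at Q=0): P_min = 4
Quantity supplied at P* = 46:
Q* = (46 - 4)/3 = 14
PS = (1/2) * Q* * (P* - P_min)
PS = (1/2) * 14 * (46 - 4)
PS = (1/2) * 14 * 42 = 294

294


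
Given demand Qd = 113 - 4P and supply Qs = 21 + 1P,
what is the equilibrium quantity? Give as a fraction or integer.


First find equilibrium price:
113 - 4P = 21 + 1P
P* = 92/5 = 92/5
Then substitute into demand:
Q* = 113 - 4 * 92/5 = 197/5

197/5


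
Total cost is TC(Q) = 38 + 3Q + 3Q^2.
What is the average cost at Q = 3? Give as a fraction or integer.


TC(3) = 38 + 3*3 + 3*3^2
TC(3) = 38 + 9 + 27 = 74
AC = TC/Q = 74/3 = 74/3

74/3


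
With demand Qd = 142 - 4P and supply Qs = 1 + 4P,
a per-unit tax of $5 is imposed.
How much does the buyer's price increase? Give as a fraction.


With a per-unit tax, the buyer's price increase depends on relative slopes.
Supply slope: d = 4, Demand slope: b = 4
Buyer's price increase = d * tax / (b + d)
= 4 * 5 / (4 + 4)
= 20 / 8 = 5/2

5/2


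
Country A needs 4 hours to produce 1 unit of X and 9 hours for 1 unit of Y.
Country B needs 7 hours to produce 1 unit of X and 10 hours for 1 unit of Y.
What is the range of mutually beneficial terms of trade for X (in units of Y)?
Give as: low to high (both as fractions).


Opportunity cost of X for Country A = hours_X / hours_Y = 4/9 = 4/9 units of Y
Opportunity cost of X for Country B = hours_X / hours_Y = 7/10 = 7/10 units of Y
Terms of trade must be between the two opportunity costs.
Range: 4/9 to 7/10

4/9 to 7/10


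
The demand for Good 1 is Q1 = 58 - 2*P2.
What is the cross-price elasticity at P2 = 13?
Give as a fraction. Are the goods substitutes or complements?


dQ1/dP2 = -2
At P2 = 13: Q1 = 58 - 2*13 = 32
Exy = (dQ1/dP2)(P2/Q1) = -2 * 13 / 32 = -13/16
Since Exy < 0, the goods are complements.

-13/16 (complements)


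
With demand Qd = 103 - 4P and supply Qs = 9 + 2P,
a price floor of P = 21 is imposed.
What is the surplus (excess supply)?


At P = 21:
Qd = 103 - 4*21 = 19
Qs = 9 + 2*21 = 51
Surplus = Qs - Qd = 51 - 19 = 32

32


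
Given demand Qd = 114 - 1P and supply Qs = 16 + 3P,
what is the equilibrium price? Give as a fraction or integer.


At equilibrium, Qd = Qs.
114 - 1P = 16 + 3P
114 - 16 = 1P + 3P
98 = 4P
P* = 98/4 = 49/2

49/2


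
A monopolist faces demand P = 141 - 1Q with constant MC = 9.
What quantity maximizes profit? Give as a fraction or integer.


TR = P*Q = (141 - 1Q)Q = 141Q - 1Q^2
MR = dTR/dQ = 141 - 2Q
Set MR = MC:
141 - 2Q = 9
132 = 2Q
Q* = 132/2 = 66

66


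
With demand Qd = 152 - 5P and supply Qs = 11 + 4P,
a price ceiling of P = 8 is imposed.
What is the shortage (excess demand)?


At P = 8:
Qd = 152 - 5*8 = 112
Qs = 11 + 4*8 = 43
Shortage = Qd - Qs = 112 - 43 = 69

69


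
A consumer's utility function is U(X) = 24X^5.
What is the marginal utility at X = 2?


MU = dU/dX = 24*5*X^(5-1)
MU = 120*X^4
At X = 2:
MU = 120 * 2^4
MU = 120 * 16 = 1920

1920


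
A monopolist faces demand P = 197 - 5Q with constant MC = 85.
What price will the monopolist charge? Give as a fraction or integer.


MR = 197 - 10Q
Set MR = MC: 197 - 10Q = 85
Q* = 56/5
Substitute into demand:
P* = 197 - 5*56/5 = 141

141


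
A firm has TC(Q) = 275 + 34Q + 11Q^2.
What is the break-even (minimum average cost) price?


AC(Q) = 275/Q + 34 + 11Q
To minimize: dAC/dQ = -275/Q^2 + 11 = 0
Q^2 = 275/11 = 25
Q* = 5
Min AC = 275/5 + 34 + 11*5
Min AC = 55 + 34 + 55 = 144

144


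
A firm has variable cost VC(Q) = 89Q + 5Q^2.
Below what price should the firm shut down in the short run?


AVC(Q) = VC(Q)/Q = 89 + 5Q
AVC is increasing in Q, so minimum AVC is at Q -> 0+.
Min AVC = 89
The firm should shut down if P < 89.

89


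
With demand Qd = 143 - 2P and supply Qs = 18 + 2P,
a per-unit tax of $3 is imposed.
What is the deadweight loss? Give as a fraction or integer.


Pre-tax equilibrium quantity: Q* = 161/2
Post-tax equilibrium quantity: Q_tax = 155/2
Reduction in quantity: Q* - Q_tax = 3
DWL = (1/2) * tax * (Q* - Q_tax)
DWL = (1/2) * 3 * 3 = 9/2

9/2


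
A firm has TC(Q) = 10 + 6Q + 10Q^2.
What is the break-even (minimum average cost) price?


AC(Q) = 10/Q + 6 + 10Q
To minimize: dAC/dQ = -10/Q^2 + 10 = 0
Q^2 = 10/10 = 1
Q* = 1
Min AC = 10/1 + 6 + 10*1
Min AC = 10 + 6 + 10 = 26

26


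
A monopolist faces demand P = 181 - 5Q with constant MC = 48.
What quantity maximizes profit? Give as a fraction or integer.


TR = P*Q = (181 - 5Q)Q = 181Q - 5Q^2
MR = dTR/dQ = 181 - 10Q
Set MR = MC:
181 - 10Q = 48
133 = 10Q
Q* = 133/10 = 133/10

133/10


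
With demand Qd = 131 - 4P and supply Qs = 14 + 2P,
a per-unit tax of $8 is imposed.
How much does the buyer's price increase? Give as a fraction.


With a per-unit tax, the buyer's price increase depends on relative slopes.
Supply slope: d = 2, Demand slope: b = 4
Buyer's price increase = d * tax / (b + d)
= 2 * 8 / (4 + 2)
= 16 / 6 = 8/3

8/3


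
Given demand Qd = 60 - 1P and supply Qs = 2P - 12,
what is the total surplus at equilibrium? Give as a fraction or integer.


Find equilibrium: 60 - 1P = 2P - 12
60 + 12 = 3P
P* = 72/3 = 24
Q* = 2*24 - 12 = 36
Inverse demand: P = 60 - Q/1, so P_max = 60
Inverse supply: P = 6 + Q/2, so P_min = 6
CS = (1/2) * 36 * (60 - 24) = 648
PS = (1/2) * 36 * (24 - 6) = 324
TS = CS + PS = 648 + 324 = 972

972


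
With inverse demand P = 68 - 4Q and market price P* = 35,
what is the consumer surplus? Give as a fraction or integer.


Maximum willingness to pay (at Q=0): P_max = 68
Quantity demanded at P* = 35:
Q* = (68 - 35)/4 = 33/4
CS = (1/2) * Q* * (P_max - P*)
CS = (1/2) * 33/4 * (68 - 35)
CS = (1/2) * 33/4 * 33 = 1089/8

1089/8


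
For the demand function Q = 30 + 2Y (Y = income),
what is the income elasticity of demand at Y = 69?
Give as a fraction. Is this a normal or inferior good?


dQ/dY = 2
At Y = 69: Q = 30 + 2*69 = 168
Ey = (dQ/dY)(Y/Q) = 2 * 69 / 168 = 23/28
Since Ey > 0, this is a normal good.

23/28 (normal good)


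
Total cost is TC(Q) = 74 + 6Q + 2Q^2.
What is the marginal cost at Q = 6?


MC = dTC/dQ = 6 + 2*2*Q
At Q = 6:
MC = 6 + 4*6
MC = 6 + 24 = 30

30


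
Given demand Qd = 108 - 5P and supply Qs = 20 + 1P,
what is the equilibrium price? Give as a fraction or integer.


At equilibrium, Qd = Qs.
108 - 5P = 20 + 1P
108 - 20 = 5P + 1P
88 = 6P
P* = 88/6 = 44/3

44/3


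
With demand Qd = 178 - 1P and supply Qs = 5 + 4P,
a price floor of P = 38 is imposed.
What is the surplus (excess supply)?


At P = 38:
Qd = 178 - 1*38 = 140
Qs = 5 + 4*38 = 157
Surplus = Qs - Qd = 157 - 140 = 17

17


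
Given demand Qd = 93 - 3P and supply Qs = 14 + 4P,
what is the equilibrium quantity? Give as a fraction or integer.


First find equilibrium price:
93 - 3P = 14 + 4P
P* = 79/7 = 79/7
Then substitute into demand:
Q* = 93 - 3 * 79/7 = 414/7

414/7


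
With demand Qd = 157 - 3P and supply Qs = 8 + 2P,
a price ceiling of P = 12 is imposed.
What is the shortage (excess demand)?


At P = 12:
Qd = 157 - 3*12 = 121
Qs = 8 + 2*12 = 32
Shortage = Qd - Qs = 121 - 32 = 89

89


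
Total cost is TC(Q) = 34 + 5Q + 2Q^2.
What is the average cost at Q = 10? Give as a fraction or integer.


TC(10) = 34 + 5*10 + 2*10^2
TC(10) = 34 + 50 + 200 = 284
AC = TC/Q = 284/10 = 142/5

142/5


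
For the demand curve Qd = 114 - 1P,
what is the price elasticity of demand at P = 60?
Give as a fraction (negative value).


dQ/dP = -1
At P = 60: Q = 114 - 1*60 = 54
E = (dQ/dP)(P/Q) = (-1)(60/54) = -10/9

-10/9


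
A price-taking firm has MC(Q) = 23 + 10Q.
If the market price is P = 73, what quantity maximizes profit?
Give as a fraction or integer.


In perfect competition, profit is maximized where P = MC.
73 = 23 + 10Q
50 = 10Q
Q* = 50/10 = 5

5


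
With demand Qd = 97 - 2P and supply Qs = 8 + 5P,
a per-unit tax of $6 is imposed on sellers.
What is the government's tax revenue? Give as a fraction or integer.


With tax on sellers, new supply: Qs' = 8 + 5(P - 6)
= 5P - 22
New equilibrium quantity:
Q_new = 63
Tax revenue = tax * Q_new = 6 * 63 = 378

378


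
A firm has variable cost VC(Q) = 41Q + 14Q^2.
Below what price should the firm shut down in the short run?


AVC(Q) = VC(Q)/Q = 41 + 14Q
AVC is increasing in Q, so minimum AVC is at Q -> 0+.
Min AVC = 41
The firm should shut down if P < 41.

41


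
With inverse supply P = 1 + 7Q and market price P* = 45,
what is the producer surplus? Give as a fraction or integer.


Minimum supply price (at Q=0): P_min = 1
Quantity supplied at P* = 45:
Q* = (45 - 1)/7 = 44/7
PS = (1/2) * Q* * (P* - P_min)
PS = (1/2) * 44/7 * (45 - 1)
PS = (1/2) * 44/7 * 44 = 968/7

968/7


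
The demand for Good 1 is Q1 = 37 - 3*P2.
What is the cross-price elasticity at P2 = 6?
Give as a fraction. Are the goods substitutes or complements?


dQ1/dP2 = -3
At P2 = 6: Q1 = 37 - 3*6 = 19
Exy = (dQ1/dP2)(P2/Q1) = -3 * 6 / 19 = -18/19
Since Exy < 0, the goods are complements.

-18/19 (complements)


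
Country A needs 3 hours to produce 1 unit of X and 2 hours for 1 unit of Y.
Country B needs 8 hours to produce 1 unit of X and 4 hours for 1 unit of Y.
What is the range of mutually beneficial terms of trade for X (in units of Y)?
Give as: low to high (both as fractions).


Opportunity cost of X for Country A = hours_X / hours_Y = 3/2 = 3/2 units of Y
Opportunity cost of X for Country B = hours_X / hours_Y = 8/4 = 2 units of Y
Terms of trade must be between the two opportunity costs.
Range: 3/2 to 2

3/2 to 2


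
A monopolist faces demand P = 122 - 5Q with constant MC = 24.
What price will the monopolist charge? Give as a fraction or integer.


MR = 122 - 10Q
Set MR = MC: 122 - 10Q = 24
Q* = 49/5
Substitute into demand:
P* = 122 - 5*49/5 = 73

73


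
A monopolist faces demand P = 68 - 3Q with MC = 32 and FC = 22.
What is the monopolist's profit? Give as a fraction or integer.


MR = MC: 68 - 6Q = 32
Q* = 6
P* = 68 - 3*6 = 50
Profit = (P* - MC)*Q* - FC
= (50 - 32)*6 - 22
= 18*6 - 22
= 108 - 22 = 86

86


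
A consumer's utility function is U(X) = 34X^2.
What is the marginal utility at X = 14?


MU = dU/dX = 34*2*X^(2-1)
MU = 68*X^1
At X = 14:
MU = 68 * 14^1
MU = 68 * 14 = 952

952


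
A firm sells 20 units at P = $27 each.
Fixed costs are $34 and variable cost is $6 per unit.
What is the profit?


Total Revenue = P * Q = 27 * 20 = $540
Total Cost = FC + VC*Q = 34 + 6*20 = $154
Profit = TR - TC = 540 - 154 = $386

$386


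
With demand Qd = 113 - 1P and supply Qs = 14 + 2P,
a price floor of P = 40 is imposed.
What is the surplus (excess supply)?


At P = 40:
Qd = 113 - 1*40 = 73
Qs = 14 + 2*40 = 94
Surplus = Qs - Qd = 94 - 73 = 21

21


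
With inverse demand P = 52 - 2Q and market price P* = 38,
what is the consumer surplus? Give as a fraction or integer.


Maximum willingness to pay (at Q=0): P_max = 52
Quantity demanded at P* = 38:
Q* = (52 - 38)/2 = 7
CS = (1/2) * Q* * (P_max - P*)
CS = (1/2) * 7 * (52 - 38)
CS = (1/2) * 7 * 14 = 49

49


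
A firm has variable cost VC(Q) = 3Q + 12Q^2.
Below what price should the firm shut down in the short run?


AVC(Q) = VC(Q)/Q = 3 + 12Q
AVC is increasing in Q, so minimum AVC is at Q -> 0+.
Min AVC = 3
The firm should shut down if P < 3.

3


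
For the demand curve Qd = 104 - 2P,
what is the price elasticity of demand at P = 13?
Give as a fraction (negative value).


dQ/dP = -2
At P = 13: Q = 104 - 2*13 = 78
E = (dQ/dP)(P/Q) = (-2)(13/78) = -1/3

-1/3


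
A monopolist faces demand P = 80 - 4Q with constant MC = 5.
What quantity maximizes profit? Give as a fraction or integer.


TR = P*Q = (80 - 4Q)Q = 80Q - 4Q^2
MR = dTR/dQ = 80 - 8Q
Set MR = MC:
80 - 8Q = 5
75 = 8Q
Q* = 75/8 = 75/8

75/8


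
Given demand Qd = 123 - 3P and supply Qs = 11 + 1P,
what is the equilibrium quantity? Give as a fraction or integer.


First find equilibrium price:
123 - 3P = 11 + 1P
P* = 112/4 = 28
Then substitute into demand:
Q* = 123 - 3 * 28 = 39

39


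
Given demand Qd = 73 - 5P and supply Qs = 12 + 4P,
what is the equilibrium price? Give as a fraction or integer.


At equilibrium, Qd = Qs.
73 - 5P = 12 + 4P
73 - 12 = 5P + 4P
61 = 9P
P* = 61/9 = 61/9

61/9


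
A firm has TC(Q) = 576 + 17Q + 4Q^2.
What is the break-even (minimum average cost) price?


AC(Q) = 576/Q + 17 + 4Q
To minimize: dAC/dQ = -576/Q^2 + 4 = 0
Q^2 = 576/4 = 144
Q* = 12
Min AC = 576/12 + 17 + 4*12
Min AC = 48 + 17 + 48 = 113

113


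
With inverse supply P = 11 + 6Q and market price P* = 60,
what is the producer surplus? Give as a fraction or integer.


Minimum supply price (at Q=0): P_min = 11
Quantity supplied at P* = 60:
Q* = (60 - 11)/6 = 49/6
PS = (1/2) * Q* * (P* - P_min)
PS = (1/2) * 49/6 * (60 - 11)
PS = (1/2) * 49/6 * 49 = 2401/12

2401/12


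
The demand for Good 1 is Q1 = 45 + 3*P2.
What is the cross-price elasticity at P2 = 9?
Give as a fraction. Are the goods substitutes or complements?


dQ1/dP2 = 3
At P2 = 9: Q1 = 45 + 3*9 = 72
Exy = (dQ1/dP2)(P2/Q1) = 3 * 9 / 72 = 3/8
Since Exy > 0, the goods are substitutes.

3/8 (substitutes)


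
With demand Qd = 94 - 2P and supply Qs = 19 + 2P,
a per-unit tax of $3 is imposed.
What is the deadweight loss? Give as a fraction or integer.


Pre-tax equilibrium quantity: Q* = 113/2
Post-tax equilibrium quantity: Q_tax = 107/2
Reduction in quantity: Q* - Q_tax = 3
DWL = (1/2) * tax * (Q* - Q_tax)
DWL = (1/2) * 3 * 3 = 9/2

9/2


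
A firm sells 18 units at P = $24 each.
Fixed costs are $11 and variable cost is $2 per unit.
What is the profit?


Total Revenue = P * Q = 24 * 18 = $432
Total Cost = FC + VC*Q = 11 + 2*18 = $47
Profit = TR - TC = 432 - 47 = $385

$385


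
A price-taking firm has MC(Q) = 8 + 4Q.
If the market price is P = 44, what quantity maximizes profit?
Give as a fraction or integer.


In perfect competition, profit is maximized where P = MC.
44 = 8 + 4Q
36 = 4Q
Q* = 36/4 = 9

9


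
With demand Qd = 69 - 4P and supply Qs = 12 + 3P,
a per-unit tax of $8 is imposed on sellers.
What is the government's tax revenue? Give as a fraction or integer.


With tax on sellers, new supply: Qs' = 12 + 3(P - 8)
= 3P - 12
New equilibrium quantity:
Q_new = 159/7
Tax revenue = tax * Q_new = 8 * 159/7 = 1272/7

1272/7


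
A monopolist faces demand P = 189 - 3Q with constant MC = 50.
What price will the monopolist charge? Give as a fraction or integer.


MR = 189 - 6Q
Set MR = MC: 189 - 6Q = 50
Q* = 139/6
Substitute into demand:
P* = 189 - 3*139/6 = 239/2

239/2


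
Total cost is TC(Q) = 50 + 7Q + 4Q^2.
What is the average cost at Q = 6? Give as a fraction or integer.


TC(6) = 50 + 7*6 + 4*6^2
TC(6) = 50 + 42 + 144 = 236
AC = TC/Q = 236/6 = 118/3

118/3


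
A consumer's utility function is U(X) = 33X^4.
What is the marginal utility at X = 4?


MU = dU/dX = 33*4*X^(4-1)
MU = 132*X^3
At X = 4:
MU = 132 * 4^3
MU = 132 * 64 = 8448

8448


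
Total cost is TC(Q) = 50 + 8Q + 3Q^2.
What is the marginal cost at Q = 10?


MC = dTC/dQ = 8 + 2*3*Q
At Q = 10:
MC = 8 + 6*10
MC = 8 + 60 = 68

68


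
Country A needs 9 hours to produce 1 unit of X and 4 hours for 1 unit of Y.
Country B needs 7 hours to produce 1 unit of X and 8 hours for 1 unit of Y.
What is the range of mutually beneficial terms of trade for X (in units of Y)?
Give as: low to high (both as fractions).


Opportunity cost of X for Country A = hours_X / hours_Y = 9/4 = 9/4 units of Y
Opportunity cost of X for Country B = hours_X / hours_Y = 7/8 = 7/8 units of Y
Terms of trade must be between the two opportunity costs.
Range: 7/8 to 9/4

7/8 to 9/4


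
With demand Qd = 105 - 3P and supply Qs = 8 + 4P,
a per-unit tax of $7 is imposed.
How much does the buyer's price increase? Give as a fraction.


With a per-unit tax, the buyer's price increase depends on relative slopes.
Supply slope: d = 4, Demand slope: b = 3
Buyer's price increase = d * tax / (b + d)
= 4 * 7 / (3 + 4)
= 28 / 7 = 4

4


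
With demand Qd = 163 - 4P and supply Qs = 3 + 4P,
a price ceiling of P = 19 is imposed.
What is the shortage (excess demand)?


At P = 19:
Qd = 163 - 4*19 = 87
Qs = 3 + 4*19 = 79
Shortage = Qd - Qs = 87 - 79 = 8

8


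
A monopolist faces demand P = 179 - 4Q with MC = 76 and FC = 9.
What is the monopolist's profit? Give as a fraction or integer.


MR = MC: 179 - 8Q = 76
Q* = 103/8
P* = 179 - 4*103/8 = 255/2
Profit = (P* - MC)*Q* - FC
= (255/2 - 76)*103/8 - 9
= 103/2*103/8 - 9
= 10609/16 - 9 = 10465/16

10465/16


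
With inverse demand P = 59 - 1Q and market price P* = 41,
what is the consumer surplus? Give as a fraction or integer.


Maximum willingness to pay (at Q=0): P_max = 59
Quantity demanded at P* = 41:
Q* = (59 - 41)/1 = 18
CS = (1/2) * Q* * (P_max - P*)
CS = (1/2) * 18 * (59 - 41)
CS = (1/2) * 18 * 18 = 162

162


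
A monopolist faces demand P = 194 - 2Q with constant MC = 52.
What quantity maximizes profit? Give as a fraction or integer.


TR = P*Q = (194 - 2Q)Q = 194Q - 2Q^2
MR = dTR/dQ = 194 - 4Q
Set MR = MC:
194 - 4Q = 52
142 = 4Q
Q* = 142/4 = 71/2

71/2


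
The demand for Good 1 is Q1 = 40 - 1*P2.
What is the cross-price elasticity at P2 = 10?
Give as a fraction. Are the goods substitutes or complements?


dQ1/dP2 = -1
At P2 = 10: Q1 = 40 - 1*10 = 30
Exy = (dQ1/dP2)(P2/Q1) = -1 * 10 / 30 = -1/3
Since Exy < 0, the goods are complements.

-1/3 (complements)


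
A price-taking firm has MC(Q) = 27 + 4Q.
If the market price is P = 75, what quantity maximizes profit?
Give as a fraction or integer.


In perfect competition, profit is maximized where P = MC.
75 = 27 + 4Q
48 = 4Q
Q* = 48/4 = 12

12


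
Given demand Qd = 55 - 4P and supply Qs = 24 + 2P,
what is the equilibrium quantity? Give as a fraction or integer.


First find equilibrium price:
55 - 4P = 24 + 2P
P* = 31/6 = 31/6
Then substitute into demand:
Q* = 55 - 4 * 31/6 = 103/3

103/3


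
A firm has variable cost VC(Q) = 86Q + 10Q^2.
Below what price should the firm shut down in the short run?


AVC(Q) = VC(Q)/Q = 86 + 10Q
AVC is increasing in Q, so minimum AVC is at Q -> 0+.
Min AVC = 86
The firm should shut down if P < 86.

86


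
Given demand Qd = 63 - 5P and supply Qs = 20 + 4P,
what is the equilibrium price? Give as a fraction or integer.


At equilibrium, Qd = Qs.
63 - 5P = 20 + 4P
63 - 20 = 5P + 4P
43 = 9P
P* = 43/9 = 43/9

43/9


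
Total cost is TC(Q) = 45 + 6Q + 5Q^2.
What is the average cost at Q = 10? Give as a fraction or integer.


TC(10) = 45 + 6*10 + 5*10^2
TC(10) = 45 + 60 + 500 = 605
AC = TC/Q = 605/10 = 121/2

121/2


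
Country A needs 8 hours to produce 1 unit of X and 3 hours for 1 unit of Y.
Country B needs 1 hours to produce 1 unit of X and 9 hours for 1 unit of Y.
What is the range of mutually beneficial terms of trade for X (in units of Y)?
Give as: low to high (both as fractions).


Opportunity cost of X for Country A = hours_X / hours_Y = 8/3 = 8/3 units of Y
Opportunity cost of X for Country B = hours_X / hours_Y = 1/9 = 1/9 units of Y
Terms of trade must be between the two opportunity costs.
Range: 1/9 to 8/3

1/9 to 8/3


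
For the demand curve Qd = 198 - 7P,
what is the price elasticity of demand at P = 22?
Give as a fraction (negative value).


dQ/dP = -7
At P = 22: Q = 198 - 7*22 = 44
E = (dQ/dP)(P/Q) = (-7)(22/44) = -7/2

-7/2
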